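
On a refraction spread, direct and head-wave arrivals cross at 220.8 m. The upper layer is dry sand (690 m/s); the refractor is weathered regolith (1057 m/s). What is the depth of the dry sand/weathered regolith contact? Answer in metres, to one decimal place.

50.6 m

h = (x_cross/2)·√((V₂−V₁)/(V₂+V₁)).
(V₂−V₁)/(V₂+V₁) = (1057−690)/(1057+690) = 0.2101; √ = 0.4583.
h = (220.8/2)·0.4583 = 50.60 m.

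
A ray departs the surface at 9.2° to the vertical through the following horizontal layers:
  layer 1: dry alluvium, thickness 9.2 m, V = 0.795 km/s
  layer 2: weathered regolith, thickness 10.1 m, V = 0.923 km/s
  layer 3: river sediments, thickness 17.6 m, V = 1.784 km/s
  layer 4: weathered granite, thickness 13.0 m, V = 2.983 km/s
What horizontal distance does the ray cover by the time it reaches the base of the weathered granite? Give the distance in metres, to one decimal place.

19.9 m

Apply Snell's law at each interface; in layer i the horizontal offset is hᵢ·tan θᵢ.
Layer 1: θ = 9.20°; offset = 9.2·tan 9.20° = 1.490 m.
Layer 2: sin θ = 0.923·sin 9.2°/0.795 = 0.1856, θ = 10.70°; offset = 10.1·tan 10.70° = 1.908 m.
Layer 3: sin θ = 1.784·sin 9.2°/0.795 = 0.3588, θ = 21.03°; offset = 17.6·tan 21.03° = 6.765 m.
Layer 4: sin θ = 2.983·sin 9.2°/0.795 = 0.5999, θ = 36.86°; offset = 13.0·tan 36.86° = 9.748 m.
Total horizontal offset = 19.911 m.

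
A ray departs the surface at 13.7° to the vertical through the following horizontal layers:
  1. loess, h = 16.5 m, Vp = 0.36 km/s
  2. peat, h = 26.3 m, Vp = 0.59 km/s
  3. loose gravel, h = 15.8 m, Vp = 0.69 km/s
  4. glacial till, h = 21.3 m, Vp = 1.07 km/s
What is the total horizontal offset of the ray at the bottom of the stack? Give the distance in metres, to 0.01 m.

44.26 m

Ray parameter p = sin 13.7° / 0.36 km/s = 6.5788e-01 s/km.
Layer 1: θ = 13.70°; offset = 16.5·tan 13.70° = 4.0223 m.
Layer 2: sin θ = p·0.59 = 0.3882 → θ = 22.84°; offset = 26.3·tan 22.84° = 11.0769 m.
Layer 3: sin θ = p·0.69 = 0.4539 → θ = 27.00°; offset = 15.8·tan 27.00° = 8.0494 m.
Layer 4: sin θ = p·1.07 = 0.7039 → θ = 44.74°; offset = 21.3·tan 44.74° = 21.1102 m.
Σ offsets = 44.2587 m.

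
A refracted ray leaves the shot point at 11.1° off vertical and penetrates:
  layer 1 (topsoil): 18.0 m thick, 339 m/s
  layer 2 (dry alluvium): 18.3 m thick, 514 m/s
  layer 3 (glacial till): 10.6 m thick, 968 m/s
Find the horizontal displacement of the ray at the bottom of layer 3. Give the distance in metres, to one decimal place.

Ray parameter p = sin 11.1° / 339 m/s = 5.6791e-04 s/m.
Layer 1: θ = 11.10°; offset = 18.0·tan 11.10° = 3.531 m.
Layer 2: sin θ = p·514 = 0.2919 → θ = 16.97°; offset = 18.3·tan 16.97° = 5.585 m.
Layer 3: sin θ = p·968 = 0.5497 → θ = 33.35°; offset = 10.6·tan 33.35° = 6.976 m.
Total horizontal offset = 16.092 m.

16.1 m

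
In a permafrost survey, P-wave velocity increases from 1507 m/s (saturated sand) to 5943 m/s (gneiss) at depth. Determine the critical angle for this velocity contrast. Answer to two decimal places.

Critical incidence: sin θ_c = V₁/V₂ = 1507/5943 = 0.2536.
θ_c = arcsin 0.2536 = 14.69°.

14.69°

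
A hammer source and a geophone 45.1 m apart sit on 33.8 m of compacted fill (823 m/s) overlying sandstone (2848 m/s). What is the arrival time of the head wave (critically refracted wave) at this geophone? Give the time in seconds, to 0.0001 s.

t = x/V₂ + 2h·√(V₂²−V₁²)/(V₁V₂).
√(V₂²−V₁²) = √(2848²−823²) = 2726.5 m/s; delay term = 2·33.8·2726.5/(823·2848) = 0.07863 s.
t = 45.1/2848 + 0.07863 = 0.09447 s.

0.0945 s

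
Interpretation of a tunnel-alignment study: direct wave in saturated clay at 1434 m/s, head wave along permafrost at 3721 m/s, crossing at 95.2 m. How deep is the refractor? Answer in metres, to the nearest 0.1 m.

x_cross = 2h·√((V₂+V₁)/(V₂−V₁)) → h = x_cross / (2·√((V₂+V₁)/(V₂−V₁))).
√((V₂+V₁)/(V₂−V₁)) = √((3721+1434)/(3721−1434)) = 1.5013.
h = 95.2 / (2·1.5013) = 31.70 m.

31.7 m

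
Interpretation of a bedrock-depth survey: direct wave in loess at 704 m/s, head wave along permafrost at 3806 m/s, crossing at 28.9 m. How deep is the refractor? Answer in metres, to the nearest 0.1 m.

h = (x_cross/2)·√((V₂−V₁)/(V₂+V₁)).
(V₂−V₁)/(V₂+V₁) = (3806−704)/(3806+704) = 0.6878; √ = 0.8293.
h = (28.9/2)·0.8293 = 11.98 m.

12.0 m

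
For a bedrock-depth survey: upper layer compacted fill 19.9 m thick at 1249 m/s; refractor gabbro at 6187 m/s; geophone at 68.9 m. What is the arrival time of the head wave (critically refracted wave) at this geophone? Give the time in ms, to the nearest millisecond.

42 ms

t = x/V₂ + 2h·√(V₂²−V₁²)/(V₁V₂).
√(V₂²−V₁²) = √(6187²−1249²) = 6059.6 m/s; delay term = 2·19.9·6059.6/(1249·6187) = 0.03121 s.
t = 68.9/6187 + 0.03121 = 0.04235 s.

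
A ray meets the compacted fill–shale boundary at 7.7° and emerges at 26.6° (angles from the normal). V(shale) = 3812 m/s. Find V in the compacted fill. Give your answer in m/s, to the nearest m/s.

Snell's law: sin 7.7°/V₁ = sin 26.6°/V₂.
V₁ = V₂·sin 7.7°/sin 26.6° = 3812 × 0.2992 = 1140.69 m/s.

1141 m/s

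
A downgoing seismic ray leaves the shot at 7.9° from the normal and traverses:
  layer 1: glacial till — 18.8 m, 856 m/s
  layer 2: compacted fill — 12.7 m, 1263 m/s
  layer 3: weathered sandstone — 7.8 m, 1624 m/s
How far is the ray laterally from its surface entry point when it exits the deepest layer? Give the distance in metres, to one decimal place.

7.3 m

p = sin θ₁/V₁ = sin 7.9°/856 = 1.6057e-04 s/m is conserved through the stack.
Layer 1: θ = 7.90°; offset = 18.8·tan 7.90° = 2.609 m.
Layer 2: sin θ = p·1263 = 0.2028 → θ = 11.70°; offset = 12.7·tan 11.70° = 2.630 m.
Layer 3: sin θ = p·1624 = 0.2608 → θ = 15.12°; offset = 7.8·tan 15.12° = 2.107 m.
Total horizontal offset = 7.346 m.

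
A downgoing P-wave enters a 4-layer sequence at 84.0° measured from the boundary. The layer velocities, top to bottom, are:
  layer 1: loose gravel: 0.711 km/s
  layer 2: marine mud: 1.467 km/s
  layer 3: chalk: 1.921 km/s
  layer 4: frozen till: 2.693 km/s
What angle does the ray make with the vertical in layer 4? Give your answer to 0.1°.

From the normal: θ₁ = 90° − 84.0° = 6.0°.
Snell's law across each interface conserves sin θ / V, so sin θ_4 = V_4·sin θ₁/V₁.
sin θ_4 = 2.693 × sin 6.0° / 0.711 = 0.3959.
θ_4 = 23.32° from the vertical.

23.3°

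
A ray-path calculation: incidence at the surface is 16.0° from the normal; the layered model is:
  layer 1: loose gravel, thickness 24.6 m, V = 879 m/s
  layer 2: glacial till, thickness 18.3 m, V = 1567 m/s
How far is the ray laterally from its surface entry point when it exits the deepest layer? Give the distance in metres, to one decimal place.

Apply Snell's law at each interface; in layer i the horizontal offset is hᵢ·tan θᵢ.
Layer 1: θ = 16.00°; offset = 24.6·tan 16.00° = 7.054 m.
Layer 2: sin θ = 1567·sin 16.0°/879 = 0.4914, θ = 29.43°; offset = 18.3·tan 29.43° = 10.325 m.
Summing the layer offsets gives 17.379 m.

17.4 m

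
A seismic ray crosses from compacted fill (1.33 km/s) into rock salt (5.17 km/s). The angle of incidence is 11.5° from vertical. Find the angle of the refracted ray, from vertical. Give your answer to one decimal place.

50.8°

sin θ₁/V₁ = sin θ₂/V₂ ⇒ sin θ₂ = 5.17·sin 11.5°/1.33 = 5.17·0.1994/1.33 = 0.7750.
θ₂ = arcsin 0.7750 = 50.80° from the normal.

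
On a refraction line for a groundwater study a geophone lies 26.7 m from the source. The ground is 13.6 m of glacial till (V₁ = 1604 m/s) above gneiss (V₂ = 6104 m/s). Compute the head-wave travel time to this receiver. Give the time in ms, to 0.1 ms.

t = x/V₂ + 2h·√(V₂²−V₁²)/(V₁V₂).
√(V₂²−V₁²) = √(6104²−1604²) = 5889.5 m/s; delay term = 2·13.6·5889.5/(1604·6104) = 0.01636 s.
t = 26.7/6104 + 0.01636 = 0.02074 s.

20.7 ms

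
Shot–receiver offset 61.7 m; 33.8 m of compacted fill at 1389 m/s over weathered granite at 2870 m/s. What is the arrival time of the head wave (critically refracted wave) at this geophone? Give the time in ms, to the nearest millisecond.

64 ms

t = x/V₂ + 2h·√(V₂²−V₁²)/(V₁V₂).
√(V₂²−V₁²) = √(2870²−1389²) = 2511.5 m/s; delay term = 2·33.8·2511.5/(1389·2870) = 0.04259 s.
t = 61.7/2870 + 0.04259 = 0.06409 s.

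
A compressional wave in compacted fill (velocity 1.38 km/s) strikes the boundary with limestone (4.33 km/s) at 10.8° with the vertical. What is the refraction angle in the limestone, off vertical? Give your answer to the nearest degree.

Snell's law: sin θ₂ = (V₂/V₁)·sin θ₁ = (4.33/1.38)·sin 10.8° = 0.5879.
θ₂ = arcsin 0.5879 = 36.01° from the normal.

36°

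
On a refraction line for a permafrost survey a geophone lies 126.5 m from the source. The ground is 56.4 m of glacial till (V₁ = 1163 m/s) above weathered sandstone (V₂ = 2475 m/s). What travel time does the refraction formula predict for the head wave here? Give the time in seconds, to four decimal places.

θ_c = arcsin(V₁/V₂) = arcsin(1163/2475) = 28.03°, cos θ_c = 0.8827.
Intercept time tᵢ = 2h cos θ_c / V₁ = 2·56.4·0.8827/1163 = 0.08562 s.
t = x/V₂ + tᵢ = 126.5/2475 + 0.08562 = 0.13673 s.

0.1367 s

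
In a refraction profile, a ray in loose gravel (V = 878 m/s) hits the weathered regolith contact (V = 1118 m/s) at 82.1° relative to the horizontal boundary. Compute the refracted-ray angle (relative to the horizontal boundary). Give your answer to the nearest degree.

80°

Angle from the normal: 90° − 82.1° = 7.9°.
sin θ₁/V₁ = sin θ₂/V₂ ⇒ sin θ₂ = 1118·sin 7.9°/878 = 1118·0.1374/878 = 0.1750.
θ₂ = sin⁻¹(0.1750) = 10.08° (from vertical).
From the interface: 90° − 10.08° = 79.92°.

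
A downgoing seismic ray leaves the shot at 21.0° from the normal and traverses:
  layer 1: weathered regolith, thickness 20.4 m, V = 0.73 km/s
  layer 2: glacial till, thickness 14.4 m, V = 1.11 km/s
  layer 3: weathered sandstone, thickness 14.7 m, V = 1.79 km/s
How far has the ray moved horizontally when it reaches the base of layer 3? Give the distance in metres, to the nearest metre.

Ray parameter p = sin 21.0° / 0.73 km/s = 4.9091e-01 s/km.
Layer 1: θ = 21.00°; offset = 20.4·tan 21.00° = 7.831 m.
Layer 2: sin θ = p·1.11 = 0.5449 → θ = 33.02°; offset = 14.4·tan 33.02° = 9.358 m.
Layer 3: sin θ = p·1.79 = 0.8787 → θ = 61.49°; offset = 14.7·tan 61.49° = 27.063 m.
Σ offsets = 44.252 m.

44 m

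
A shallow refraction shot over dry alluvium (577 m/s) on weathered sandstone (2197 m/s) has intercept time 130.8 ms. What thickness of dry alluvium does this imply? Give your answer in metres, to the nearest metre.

θ_c = arcsin(577/2197) = 15.23°; cos θ_c = 0.9649.
tᵢ = 2h cos θ_c/V₁ ⇒ h = tᵢ·V₁/(2 cos θ_c) = 0.1308·577/(2·0.9649) = 39.11 m.

39 m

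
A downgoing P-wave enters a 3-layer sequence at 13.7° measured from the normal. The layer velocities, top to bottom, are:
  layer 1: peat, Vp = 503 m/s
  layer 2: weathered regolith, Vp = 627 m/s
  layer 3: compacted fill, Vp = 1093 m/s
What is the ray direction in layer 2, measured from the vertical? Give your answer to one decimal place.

Snell's law across each interface conserves sin θ / V, so sin θ_2 = V_2·sin θ₁/V₁.
sin θ_2 = 627 × sin 13.7° / 503 = 0.2952.
θ_2 = arcsin 0.2952 = 17.17°.

17.2°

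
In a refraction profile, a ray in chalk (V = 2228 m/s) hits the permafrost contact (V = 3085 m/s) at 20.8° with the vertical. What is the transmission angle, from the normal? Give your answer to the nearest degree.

sin θ₁/V₁ = sin θ₂/V₂ ⇒ sin θ₂ = 3085·sin 20.8°/2228 = 3085·0.3551/2228 = 0.4917.
θ₂ = sin⁻¹(0.4917) = 29.45° (from vertical).

29°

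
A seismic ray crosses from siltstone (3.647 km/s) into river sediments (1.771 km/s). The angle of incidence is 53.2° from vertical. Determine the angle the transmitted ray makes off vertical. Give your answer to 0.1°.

22.9°

Snell's law: sin θ₂ = (V₂/V₁)·sin θ₁ = (1.771/3.647)·sin 53.2° = 0.3888.
θ₂ = sin⁻¹(0.3888) = 22.88° (from vertical).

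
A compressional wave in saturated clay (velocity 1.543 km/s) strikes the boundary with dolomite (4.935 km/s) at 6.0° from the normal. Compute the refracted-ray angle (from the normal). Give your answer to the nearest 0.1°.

19.5°

Snell's law: sin θ₂ = (V₂/V₁)·sin θ₁ = (4.935/1.543)·sin 6.0° = 0.3343.
θ₂ = arcsin 0.3343 = 19.53° from the normal.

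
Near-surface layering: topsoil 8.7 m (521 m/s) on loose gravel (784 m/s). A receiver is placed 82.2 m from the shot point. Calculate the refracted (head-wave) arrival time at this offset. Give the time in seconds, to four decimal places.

t = x/V₂ + 2h·√(V₂²−V₁²)/(V₁V₂).
√(V₂²−V₁²) = √(784²−521²) = 585.8 m/s; delay term = 2·8.7·585.8/(521·784) = 0.02496 s.
t = 82.2/784 + 0.02496 = 0.12980 s.

0.1298 s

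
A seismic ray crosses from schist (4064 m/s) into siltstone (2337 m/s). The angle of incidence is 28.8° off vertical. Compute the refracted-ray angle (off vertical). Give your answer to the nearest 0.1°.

16.1°

Snell's law: sin θ₂ = (V₂/V₁)·sin θ₁ = (2337/4064)·sin 28.8° = 0.2770.
θ₂ = sin⁻¹(0.2770) = 16.08° (from vertical).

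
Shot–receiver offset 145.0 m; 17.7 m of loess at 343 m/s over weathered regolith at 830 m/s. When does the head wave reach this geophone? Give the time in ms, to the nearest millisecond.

269 ms

t = x/V₂ + 2h·√(V₂²−V₁²)/(V₁V₂).
√(V₂²−V₁²) = √(830²−343²) = 755.8 m/s; delay term = 2·17.7·755.8/(343·830) = 0.09398 s.
t = 145.0/830 + 0.09398 = 0.26868 s.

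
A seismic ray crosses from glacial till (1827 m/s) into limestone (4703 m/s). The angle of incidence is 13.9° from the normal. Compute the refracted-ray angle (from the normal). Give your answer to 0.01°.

38.20°

sin θ₁/V₁ = sin θ₂/V₂ ⇒ sin θ₂ = 4703·sin 13.9°/1827 = 4703·0.2402/1827 = 0.6184.
θ₂ = sin⁻¹(0.6184) = 38.20° (from vertical).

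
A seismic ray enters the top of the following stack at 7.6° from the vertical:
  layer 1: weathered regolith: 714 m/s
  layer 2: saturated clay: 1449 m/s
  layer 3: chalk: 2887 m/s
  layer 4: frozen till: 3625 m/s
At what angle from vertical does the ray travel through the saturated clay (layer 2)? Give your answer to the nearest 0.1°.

15.6°

Ray parameter p = sin 7.6° / 714 = 1.8523e-04 s/m.
sin θ_2 = p·V_2 = 1.8523e-04 × 1449 = 0.2684.
θ_2 = 15.57° from the vertical.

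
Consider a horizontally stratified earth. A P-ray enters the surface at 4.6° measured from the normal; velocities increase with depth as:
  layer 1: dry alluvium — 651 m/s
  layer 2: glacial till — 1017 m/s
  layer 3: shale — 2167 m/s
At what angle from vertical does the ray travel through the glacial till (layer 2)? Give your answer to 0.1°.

7.2°

Ray parameter p = sin 4.6° / 651 = 1.2319e-04 s/m.
sin θ_2 = p·V_2 = 1.2319e-04 × 1017 = 0.1253.
θ_2 = 7.20° from the vertical.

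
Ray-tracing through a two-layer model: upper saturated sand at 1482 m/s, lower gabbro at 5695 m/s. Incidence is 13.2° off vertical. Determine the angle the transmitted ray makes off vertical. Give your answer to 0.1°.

61.3°

Snell's law: sin θ₂ = (V₂/V₁)·sin θ₁ = (5695/1482)·sin 13.2° = 0.8775.
θ₂ = sin⁻¹(0.8775) = 61.34° (from vertical).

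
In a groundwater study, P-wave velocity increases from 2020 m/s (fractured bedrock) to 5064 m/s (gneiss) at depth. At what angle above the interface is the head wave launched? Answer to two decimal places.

Critical incidence: sin θ_c = V₁/V₂ = 2020/5064 = 0.3989.
θ_c = arcsin 0.3989 = 23.51°.
Measured from the interface: 90° − 23.51° = 66.49°.

66.49°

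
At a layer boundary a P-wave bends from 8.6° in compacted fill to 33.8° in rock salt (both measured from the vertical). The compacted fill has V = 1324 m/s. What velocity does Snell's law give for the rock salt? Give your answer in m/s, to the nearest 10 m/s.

4930 m/s

sin 8.6° = 0.1495; sin 33.8° = 0.5563.
V₂ = V₁·(sin θ₂/sin θ₁) = 1324·(0.5563/0.1495) = 4925.49 m/s.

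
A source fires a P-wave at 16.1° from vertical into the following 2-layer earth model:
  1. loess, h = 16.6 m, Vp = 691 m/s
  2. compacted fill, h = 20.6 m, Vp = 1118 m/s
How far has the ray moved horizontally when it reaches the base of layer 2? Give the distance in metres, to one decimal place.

p = sin θ₁/V₁ = sin 16.1°/691 = 4.0132e-04 s/m is conserved through the stack.
Layer 1: θ = 16.10°; offset = 16.6·tan 16.10° = 4.791 m.
Layer 2: sin θ = p·1118 = 0.4487 → θ = 26.66°; offset = 20.6·tan 26.66° = 10.342 m.
Total horizontal offset = 15.134 m.

15.1 m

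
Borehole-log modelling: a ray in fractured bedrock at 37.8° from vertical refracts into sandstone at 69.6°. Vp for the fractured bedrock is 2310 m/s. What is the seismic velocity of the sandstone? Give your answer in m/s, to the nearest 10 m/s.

3530 m/s

sin 37.8° = 0.6129; sin 69.6° = 0.9373.
V₂ = V₁·(sin θ₂/sin θ₁) = 2310·(0.9373/0.6129) = 3532.54 m/s.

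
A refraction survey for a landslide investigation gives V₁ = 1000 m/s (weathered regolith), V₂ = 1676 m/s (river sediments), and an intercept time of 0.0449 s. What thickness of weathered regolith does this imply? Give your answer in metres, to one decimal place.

28.0 m

h = tᵢ·V₁·V₂ / (2·√(V₂²−V₁²)).
√(V₂²−V₁²) = √(1676² − 1000²) = 1345.0 m/s.
h = 0.0449 s × 1000 × 1676 / (2 × 1345.0) = 27.98 m.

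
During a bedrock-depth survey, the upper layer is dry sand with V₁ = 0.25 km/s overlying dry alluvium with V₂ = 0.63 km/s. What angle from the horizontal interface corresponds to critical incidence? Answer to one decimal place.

Critical incidence: sin θ_c = V₁/V₂ = 0.25/0.63 = 0.3968.
θ_c = arcsin 0.3968 = 23.38°.
Measured from the interface: 90° − 23.38° = 66.62°.

66.6°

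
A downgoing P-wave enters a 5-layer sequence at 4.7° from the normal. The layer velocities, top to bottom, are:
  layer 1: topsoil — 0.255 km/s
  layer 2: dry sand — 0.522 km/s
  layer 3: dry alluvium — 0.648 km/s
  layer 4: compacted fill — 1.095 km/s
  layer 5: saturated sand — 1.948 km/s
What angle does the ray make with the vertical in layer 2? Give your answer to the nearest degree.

10°

Ray parameter p = sin 4.7° / 0.255 = 3.2133e-01 s/km.
sin θ_2 = p·V_2 = 3.2133e-01 × 0.522 = 0.1677.
θ_2 = 9.66° from the vertical.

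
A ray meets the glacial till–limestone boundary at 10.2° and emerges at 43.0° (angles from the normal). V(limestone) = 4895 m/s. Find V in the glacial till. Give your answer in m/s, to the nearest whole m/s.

1271 m/s

Snell's law: sin 10.2°/V₁ = sin 43.0°/V₂.
V₁ = V₂·sin 10.2°/sin 43.0° = 4895 × 0.2597 = 1271.01 m/s.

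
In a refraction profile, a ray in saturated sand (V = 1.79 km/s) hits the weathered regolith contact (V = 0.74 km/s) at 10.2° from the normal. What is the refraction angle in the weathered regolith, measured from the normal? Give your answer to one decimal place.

sin θ₁/V₁ = sin θ₂/V₂ ⇒ sin θ₂ = 0.74·sin 10.2°/1.79 = 0.74·0.1771/1.79 = 0.0732.
θ₂ = sin⁻¹(0.0732) = 4.20° (from vertical).

4.2°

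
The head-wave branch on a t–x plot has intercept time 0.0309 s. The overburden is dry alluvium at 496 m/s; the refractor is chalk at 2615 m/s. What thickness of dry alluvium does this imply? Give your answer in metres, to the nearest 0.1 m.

h = tᵢ·V₁·V₂ / (2·√(V₂²−V₁²)).
√(V₂²−V₁²) = √(2615² − 496²) = 2567.5 m/s.
h = 0.0309 s × 496 × 2615 / (2 × 2567.5) = 7.80 m.

7.8 m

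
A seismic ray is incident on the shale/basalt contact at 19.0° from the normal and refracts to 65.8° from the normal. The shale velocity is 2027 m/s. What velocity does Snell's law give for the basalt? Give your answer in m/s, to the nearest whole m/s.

5679 m/s

Snell's law: sin 19.0°/V₁ = sin 65.8°/V₂.
V₂ = V₁·sin 65.8°/sin 19.0° = 2027 × 2.8016 = 5678.90 m/s.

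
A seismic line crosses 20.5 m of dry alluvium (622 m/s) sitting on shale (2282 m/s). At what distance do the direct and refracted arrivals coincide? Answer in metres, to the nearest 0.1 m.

54.2 m

θ_c = arcsin(622/2282) = 15.82°, so cos θ_c = 0.9621 and tᵢ = 2h cos θ_c/V₁ = 0.0634 s.
At crossover x/V₁ = x/V₂ + tᵢ ⇒ x = tᵢ/(1/V₁ − 1/V₂) = 0.06342/(1.6077e-03 − 4.3821e-04) = 54.23 m.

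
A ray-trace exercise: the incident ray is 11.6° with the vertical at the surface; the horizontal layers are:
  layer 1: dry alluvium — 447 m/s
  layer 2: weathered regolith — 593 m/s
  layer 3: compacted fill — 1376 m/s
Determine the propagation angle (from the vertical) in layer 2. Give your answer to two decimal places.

Ray parameter p = sin 11.6° / 447 = 4.4984e-04 s/m.
sin θ_2 = p·V_2 = 4.4984e-04 × 593 = 0.2668.
θ_2 = 15.47° from the vertical.

15.47°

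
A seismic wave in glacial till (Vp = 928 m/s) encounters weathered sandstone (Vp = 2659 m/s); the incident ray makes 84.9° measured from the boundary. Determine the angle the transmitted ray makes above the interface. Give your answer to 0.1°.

75.2°

Angle from the normal: 90° − 84.9° = 5.1°.
sin θ₁/V₁ = sin θ₂/V₂ ⇒ sin θ₂ = 2659·sin 5.1°/928 = 2659·0.0889/928 = 0.2547.
θ₂ = arcsin 0.2547 = 14.76° from the normal.
From the interface: 90° − 14.76° = 75.24°.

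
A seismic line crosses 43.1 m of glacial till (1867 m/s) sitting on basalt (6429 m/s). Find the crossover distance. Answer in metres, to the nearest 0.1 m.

x_cross = 2h·√((V₂+V₁)/(V₂−V₁)).
(V₂+V₁)/(V₂−V₁) = (6429+1867)/(6429−1867) = 1.8185; √ = 1.3485.
x_cross = 2·43.1·1.3485 = 116.24 m.

116.2 m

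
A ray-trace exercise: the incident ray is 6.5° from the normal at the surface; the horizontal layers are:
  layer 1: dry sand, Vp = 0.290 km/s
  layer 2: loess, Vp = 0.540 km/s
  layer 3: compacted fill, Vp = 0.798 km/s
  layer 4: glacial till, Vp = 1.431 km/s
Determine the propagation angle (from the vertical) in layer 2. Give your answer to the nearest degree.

12°

Snell's law across each interface conserves sin θ / V, so sin θ_2 = V_2·sin θ₁/V₁.
sin θ_2 = 0.540 × sin 6.5° / 0.290 = 0.2108.
θ_2 = arcsin 0.2108 = 12.17°.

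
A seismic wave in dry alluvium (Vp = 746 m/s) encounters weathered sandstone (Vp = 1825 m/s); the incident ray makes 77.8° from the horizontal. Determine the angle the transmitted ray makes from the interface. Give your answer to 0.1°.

Convert to the normal: θ₁ = 90° − 77.8° = 12.2°.
sin θ₁/V₁ = sin θ₂/V₂ ⇒ sin θ₂ = 1825·sin 12.2°/746 = 1825·0.2113/746 = 0.5170.
θ₂ = arcsin 0.5170 = 31.13° from the normal.
From the interface: 90° − 31.13° = 58.87°.

58.9°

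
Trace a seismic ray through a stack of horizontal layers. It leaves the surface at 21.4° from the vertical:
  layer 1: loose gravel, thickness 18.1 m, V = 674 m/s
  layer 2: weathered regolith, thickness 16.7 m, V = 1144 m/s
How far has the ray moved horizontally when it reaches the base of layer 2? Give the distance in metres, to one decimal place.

Apply Snell's law at each interface; in layer i the horizontal offset is hᵢ·tan θᵢ.
Layer 1: θ = 21.40°; offset = 18.1·tan 21.40° = 7.093 m.
Layer 2: sin θ = 1144·sin 21.4°/674 = 0.6193, θ = 38.27°; offset = 16.7·tan 38.27° = 13.173 m.
Total horizontal offset = 20.266 m.

20.3 m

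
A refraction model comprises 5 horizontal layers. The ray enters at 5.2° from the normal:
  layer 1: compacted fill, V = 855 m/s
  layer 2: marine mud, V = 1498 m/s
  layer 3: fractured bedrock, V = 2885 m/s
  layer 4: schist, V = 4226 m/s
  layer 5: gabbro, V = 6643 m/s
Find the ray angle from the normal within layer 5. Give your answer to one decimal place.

44.8°

Ray parameter p = sin 5.2° / 855 = 1.0600e-04 s/m.
sin θ_5 = p·V_5 = 1.0600e-04 × 6643 = 0.7042.
θ_5 = arcsin 0.7042 = 44.76°.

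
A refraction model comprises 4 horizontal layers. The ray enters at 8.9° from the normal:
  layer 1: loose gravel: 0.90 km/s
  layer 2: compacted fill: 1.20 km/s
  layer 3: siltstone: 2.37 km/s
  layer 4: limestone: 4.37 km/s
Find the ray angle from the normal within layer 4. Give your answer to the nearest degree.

49°

Ray parameter p = sin 8.9° / 0.90 = 1.7190e-01 s/km.
sin θ_4 = p·V_4 = 1.7190e-01 × 4.37 = 0.7512.
θ_4 = 48.69° from the vertical.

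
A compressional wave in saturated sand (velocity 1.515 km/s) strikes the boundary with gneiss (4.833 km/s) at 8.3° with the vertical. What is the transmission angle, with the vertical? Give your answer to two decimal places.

27.42°

Snell's law: sin θ₂ = (V₂/V₁)·sin θ₁ = (4.833/1.515)·sin 8.3° = 0.4605.
θ₂ = arcsin 0.4605 = 27.42° from the normal.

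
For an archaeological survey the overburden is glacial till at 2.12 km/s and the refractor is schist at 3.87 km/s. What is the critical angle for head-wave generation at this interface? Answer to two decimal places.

Critical incidence: sin θ_c = V₁/V₂ = 2.12/3.87 = 0.5478.
θ_c = arcsin 0.5478 = 33.22°.

33.22°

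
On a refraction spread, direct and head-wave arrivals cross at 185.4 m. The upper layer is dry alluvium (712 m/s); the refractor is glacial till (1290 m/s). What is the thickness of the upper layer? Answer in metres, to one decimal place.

h = (x_cross/2)·√((V₂−V₁)/(V₂+V₁)).
(V₂−V₁)/(V₂+V₁) = (1290−712)/(1290+712) = 0.2887; √ = 0.5373.
h = (185.4/2)·0.5373 = 49.81 m.

49.8 m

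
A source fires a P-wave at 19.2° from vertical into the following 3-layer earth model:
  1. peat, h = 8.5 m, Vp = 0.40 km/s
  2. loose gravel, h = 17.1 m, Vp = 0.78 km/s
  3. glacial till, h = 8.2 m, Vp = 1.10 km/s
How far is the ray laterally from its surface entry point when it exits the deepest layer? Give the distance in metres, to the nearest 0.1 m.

Apply Snell's law at each interface; in layer i the horizontal offset is hᵢ·tan θᵢ.
Layer 1: θ = 19.20°; offset = 8.5·tan 19.20° = 2.960 m.
Layer 2: sin θ = 0.78·sin 19.2°/0.40 = 0.6413, θ = 39.89°; offset = 17.1·tan 39.89° = 14.292 m.
Layer 3: sin θ = 1.10·sin 19.2°/0.40 = 0.9044, θ = 64.74°; offset = 8.2·tan 64.74° = 17.379 m.
Total horizontal offset = 34.631 m.

34.6 m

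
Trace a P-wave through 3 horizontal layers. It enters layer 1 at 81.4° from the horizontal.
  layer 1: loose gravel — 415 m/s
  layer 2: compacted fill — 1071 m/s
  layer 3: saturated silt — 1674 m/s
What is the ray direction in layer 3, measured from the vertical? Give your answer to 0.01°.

From the normal: θ₁ = 90° − 81.4° = 8.6°.
Ray parameter p = sin 8.6° / 415 = 3.6033e-04 s/m.
sin θ_3 = p·V_3 = 3.6033e-04 × 1674 = 0.6032.
θ_3 = arcsin 0.6032 = 37.10°.

37.10°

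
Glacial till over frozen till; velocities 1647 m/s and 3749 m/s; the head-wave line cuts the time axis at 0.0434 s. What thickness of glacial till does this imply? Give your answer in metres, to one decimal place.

θ_c = arcsin(1647/3749) = 26.06°; cos θ_c = 0.8983.
tᵢ = 2h cos θ_c/V₁ ⇒ h = tᵢ·V₁/(2 cos θ_c) = 0.0434·1647/(2·0.8983) = 39.78 m.

39.8 m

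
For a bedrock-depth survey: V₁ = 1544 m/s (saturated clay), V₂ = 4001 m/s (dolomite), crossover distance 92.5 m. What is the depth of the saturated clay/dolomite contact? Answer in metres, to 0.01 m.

30.79 m

x_cross = 2h·√((V₂+V₁)/(V₂−V₁)) → h = x_cross / (2·√((V₂+V₁)/(V₂−V₁))).
√((V₂+V₁)/(V₂−V₁)) = √((4001+1544)/(4001−1544)) = 1.5023.
h = 92.5 / (2·1.5023) = 30.79 m.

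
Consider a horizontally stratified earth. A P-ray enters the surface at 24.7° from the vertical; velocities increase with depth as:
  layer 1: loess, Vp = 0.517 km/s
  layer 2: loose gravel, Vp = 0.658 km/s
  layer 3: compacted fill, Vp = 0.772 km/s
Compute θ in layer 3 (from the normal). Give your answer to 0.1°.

38.6°

Snell's law across each interface conserves sin θ / V, so sin θ_3 = V_3·sin θ₁/V₁.
sin θ_3 = 0.772 × sin 24.7° / 0.517 = 0.6240.
θ_3 = arcsin 0.6240 = 38.61°.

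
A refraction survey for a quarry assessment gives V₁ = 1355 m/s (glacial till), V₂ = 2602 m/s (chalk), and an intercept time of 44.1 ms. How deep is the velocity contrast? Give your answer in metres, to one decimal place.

35.0 m

θ_c = arcsin(1355/2602) = 31.38°; cos θ_c = 0.8537.
tᵢ = 2h cos θ_c/V₁ ⇒ h = tᵢ·V₁/(2 cos θ_c) = 0.0441·1355/(2·0.8537) = 35.00 m.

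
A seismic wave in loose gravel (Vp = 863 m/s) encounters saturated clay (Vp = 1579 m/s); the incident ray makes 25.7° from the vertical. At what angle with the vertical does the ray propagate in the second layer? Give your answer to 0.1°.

52.5°

Snell's law: sin θ₂ = (V₂/V₁)·sin θ₁ = (1579/863)·sin 25.7° = 0.7935.
θ₂ = arcsin 0.7935 = 52.51° from the normal.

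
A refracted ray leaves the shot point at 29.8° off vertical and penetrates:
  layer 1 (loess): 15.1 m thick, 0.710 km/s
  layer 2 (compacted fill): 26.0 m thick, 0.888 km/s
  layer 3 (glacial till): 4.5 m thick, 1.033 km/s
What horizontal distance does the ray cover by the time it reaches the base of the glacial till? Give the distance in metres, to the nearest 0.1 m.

34.0 m

Ray parameter p = sin 29.8° / 0.710 km/s = 6.9996e-01 s/km.
Layer 1: θ = 29.80°; offset = 15.1·tan 29.80° = 8.648 m.
Layer 2: sin θ = p·0.888 = 0.6216 → θ = 38.43°; offset = 26.0·tan 38.43° = 20.630 m.
Layer 3: sin θ = p·1.033 = 0.7231 → θ = 46.31°; offset = 4.5·tan 46.31° = 4.710 m.
Summing the layer offsets gives 33.988 m.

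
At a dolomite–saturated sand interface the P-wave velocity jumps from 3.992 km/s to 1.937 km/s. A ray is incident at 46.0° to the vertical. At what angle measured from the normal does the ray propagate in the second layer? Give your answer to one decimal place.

20.4°

Snell's law: sin θ₂ = (V₂/V₁)·sin θ₁ = (1.937/3.992)·sin 46.0° = 0.3490.
θ₂ = sin⁻¹(0.3490) = 20.43° (from vertical).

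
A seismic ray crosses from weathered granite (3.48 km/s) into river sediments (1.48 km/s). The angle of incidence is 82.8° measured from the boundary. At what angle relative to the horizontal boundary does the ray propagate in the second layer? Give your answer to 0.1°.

Angle from the normal: 90° − 82.8° = 7.2°.
sin θ₁/V₁ = sin θ₂/V₂ ⇒ sin θ₂ = 1.48·sin 7.2°/3.48 = 1.48·0.1253/3.48 = 0.0533.
θ₂ = sin⁻¹(0.0533) = 3.06° (from vertical).
From the interface: 90° − 3.06° = 86.94°.

86.9°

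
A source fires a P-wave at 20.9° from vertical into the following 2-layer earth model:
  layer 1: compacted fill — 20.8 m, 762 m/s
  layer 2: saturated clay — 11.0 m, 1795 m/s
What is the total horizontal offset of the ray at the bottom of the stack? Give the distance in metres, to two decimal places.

Apply Snell's law at each interface; in layer i the horizontal offset is hᵢ·tan θᵢ.
Layer 1: θ = 20.90°; offset = 20.8·tan 20.90° = 7.9427 m.
Layer 2: sin θ = 1795·sin 20.9°/762 = 0.8403, θ = 57.18°; offset = 11.0·tan 57.18° = 17.0535 m.
Σ offsets = 24.9963 m.

25.00 m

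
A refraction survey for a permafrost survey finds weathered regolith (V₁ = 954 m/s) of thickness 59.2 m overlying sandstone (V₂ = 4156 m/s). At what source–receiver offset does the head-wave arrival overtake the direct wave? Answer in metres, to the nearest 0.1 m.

149.6 m

θ_c = arcsin(954/4156) = 13.27°, so cos θ_c = 0.9733 and tᵢ = 2h cos θ_c/V₁ = 0.1208 s.
At crossover x/V₁ = x/V₂ + tᵢ ⇒ x = tᵢ/(1/V₁ − 1/V₂) = 0.12079/(1.0482e-03 − 2.4062e-04) = 149.57 m.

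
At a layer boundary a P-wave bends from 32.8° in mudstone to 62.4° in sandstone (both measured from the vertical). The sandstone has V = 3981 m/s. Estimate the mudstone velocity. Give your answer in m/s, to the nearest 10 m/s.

Snell's law: sin 32.8°/V₁ = sin 62.4°/V₂.
V₁ = V₂·sin 32.8°/sin 62.4° = 3981 × 0.6113 = 2433.46 m/s.

2430 m/s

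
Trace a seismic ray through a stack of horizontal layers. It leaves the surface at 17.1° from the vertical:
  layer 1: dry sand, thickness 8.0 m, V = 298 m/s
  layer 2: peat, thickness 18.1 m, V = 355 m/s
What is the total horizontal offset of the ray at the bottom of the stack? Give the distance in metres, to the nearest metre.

Apply Snell's law at each interface; in layer i the horizontal offset is hᵢ·tan θᵢ.
Layer 1: θ = 17.10°; offset = 8.0·tan 17.10° = 2.461 m.
Layer 2: sin θ = 355·sin 17.1°/298 = 0.3503, θ = 20.50°; offset = 18.1·tan 20.50° = 6.769 m.
Total horizontal offset = 9.230 m.

9 m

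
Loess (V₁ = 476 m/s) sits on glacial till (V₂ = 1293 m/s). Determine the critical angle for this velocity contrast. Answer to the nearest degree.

Critical incidence: sin θ_c = V₁/V₂ = 476/1293 = 0.3681.
θ_c = arcsin 0.3681 = 21.60°.

22°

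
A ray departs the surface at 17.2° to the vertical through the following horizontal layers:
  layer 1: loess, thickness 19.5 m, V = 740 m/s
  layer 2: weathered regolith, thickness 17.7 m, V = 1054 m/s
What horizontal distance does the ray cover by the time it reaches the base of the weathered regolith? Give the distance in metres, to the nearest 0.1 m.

14.3 m

p = sin θ₁/V₁ = sin 17.2°/740 = 3.9961e-04 s/m is conserved through the stack.
Layer 1: θ = 17.20°; offset = 19.5·tan 17.20° = 6.036 m.
Layer 2: sin θ = p·1054 = 0.4212 → θ = 24.91°; offset = 17.7·tan 24.91° = 8.220 m.
Σ offsets = 14.256 m.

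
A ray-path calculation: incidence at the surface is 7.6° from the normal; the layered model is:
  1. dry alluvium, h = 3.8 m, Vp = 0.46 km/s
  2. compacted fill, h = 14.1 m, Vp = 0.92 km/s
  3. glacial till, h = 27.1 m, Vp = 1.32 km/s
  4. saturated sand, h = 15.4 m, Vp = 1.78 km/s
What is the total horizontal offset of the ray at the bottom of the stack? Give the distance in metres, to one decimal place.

Apply Snell's law at each interface; in layer i the horizontal offset is hᵢ·tan θᵢ.
Layer 1: θ = 7.60°; offset = 3.8·tan 7.60° = 0.507 m.
Layer 2: sin θ = 0.92·sin 7.6°/0.46 = 0.2645, θ = 15.34°; offset = 14.1·tan 15.34° = 3.867 m.
Layer 3: sin θ = 1.32·sin 7.6°/0.46 = 0.3795, θ = 22.30°; offset = 27.1·tan 22.30° = 11.117 m.
Layer 4: sin θ = 1.78·sin 7.6°/0.46 = 0.5118, θ = 30.78°; offset = 15.4·tan 30.78° = 9.174 m.
Σ offsets = 24.665 m.

24.7 m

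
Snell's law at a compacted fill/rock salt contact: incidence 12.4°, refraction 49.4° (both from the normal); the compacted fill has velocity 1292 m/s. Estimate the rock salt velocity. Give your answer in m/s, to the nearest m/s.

4568 m/s

Snell's law: sin 12.4°/V₁ = sin 49.4°/V₂.
V₂ = V₁·sin 49.4°/sin 12.4° = 1292 × 3.5358 = 4568.31 m/s.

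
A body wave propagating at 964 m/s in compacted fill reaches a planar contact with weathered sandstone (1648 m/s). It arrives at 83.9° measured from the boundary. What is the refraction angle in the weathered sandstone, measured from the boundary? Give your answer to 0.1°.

79.5°

Convert to the normal: θ₁ = 90° − 83.9° = 6.1°.
Snell's law: sin θ₂ = (V₂/V₁)·sin θ₁ = (1648/964)·sin 6.1° = 0.1817.
θ₂ = sin⁻¹(0.1817) = 10.47° (from vertical).
From the interface: 90° − 10.47° = 79.53°.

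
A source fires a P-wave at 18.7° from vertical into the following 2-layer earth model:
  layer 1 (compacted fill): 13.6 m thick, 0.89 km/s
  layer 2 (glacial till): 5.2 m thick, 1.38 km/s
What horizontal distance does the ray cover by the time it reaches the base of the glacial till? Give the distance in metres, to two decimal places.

7.58 m

Apply Snell's law at each interface; in layer i the horizontal offset is hᵢ·tan θᵢ.
Layer 1: θ = 18.70°; offset = 13.6·tan 18.70° = 4.6033 m.
Layer 2: sin θ = 1.38·sin 18.7°/0.89 = 0.4971, θ = 29.81°; offset = 5.2·tan 29.81° = 2.9793 m.
Total horizontal offset = 7.5827 m.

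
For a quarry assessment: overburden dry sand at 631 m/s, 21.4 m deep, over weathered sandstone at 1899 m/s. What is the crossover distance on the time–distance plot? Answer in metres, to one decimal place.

60.5 m

x_cross = 2h·√((V₂+V₁)/(V₂−V₁)).
(V₂+V₁)/(V₂−V₁) = (1899+631)/(1899−631) = 1.9953; √ = 1.4125.
x_cross = 2·21.4·1.4125 = 60.46 m.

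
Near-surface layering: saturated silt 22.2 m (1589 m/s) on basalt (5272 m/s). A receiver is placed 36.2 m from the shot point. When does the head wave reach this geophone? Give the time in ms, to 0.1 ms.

33.5 ms

θ_c = arcsin(V₁/V₂) = arcsin(1589/5272) = 17.54°, cos θ_c = 0.9535.
Intercept time tᵢ = 2h cos θ_c / V₁ = 2·22.2·0.9535/1589 = 0.02664 s.
t = x/V₂ + tᵢ = 36.2/5272 + 0.02664 = 0.03351 s.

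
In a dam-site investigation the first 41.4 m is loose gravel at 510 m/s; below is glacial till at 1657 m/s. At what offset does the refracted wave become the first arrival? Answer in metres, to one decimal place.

θ_c = arcsin(510/1657) = 17.93°, so cos θ_c = 0.9515 and tᵢ = 2h cos θ_c/V₁ = 0.1545 s.
At crossover x/V₁ = x/V₂ + tᵢ ⇒ x = tᵢ/(1/V₁ − 1/V₂) = 0.15447/(1.9608e-03 − 6.0350e-04) = 113.81 m.

113.8 m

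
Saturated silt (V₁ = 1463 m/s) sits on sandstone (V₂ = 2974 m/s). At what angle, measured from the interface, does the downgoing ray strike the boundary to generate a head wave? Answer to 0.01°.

Critical incidence: sin θ_c = V₁/V₂ = 1463/2974 = 0.4919.
θ_c = arcsin 0.4919 = 29.47°.
Measured from the interface: 90° − 29.47° = 60.53°.

60.53°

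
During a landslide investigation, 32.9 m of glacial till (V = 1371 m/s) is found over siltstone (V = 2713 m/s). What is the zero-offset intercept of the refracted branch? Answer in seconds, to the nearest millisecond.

θ_c = arcsin(V₁/V₂) = arcsin(1371/2713) = 30.35°; cos θ_c = 0.8629.
tᵢ = 2h·cos θ_c / V₁ = 2·32.9·0.8629 / 1371 = 0.04142 s.

0.041 s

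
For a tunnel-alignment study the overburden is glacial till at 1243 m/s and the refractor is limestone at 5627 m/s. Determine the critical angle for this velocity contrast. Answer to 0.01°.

Critical incidence: sin θ_c = V₁/V₂ = 1243/5627 = 0.2209.
θ_c = arcsin 0.2209 = 12.76°.

12.76°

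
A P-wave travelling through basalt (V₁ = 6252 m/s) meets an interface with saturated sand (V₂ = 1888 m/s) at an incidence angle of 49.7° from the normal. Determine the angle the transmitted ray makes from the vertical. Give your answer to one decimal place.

13.3°

Snell's law: sin θ₂ = (V₂/V₁)·sin θ₁ = (1888/6252)·sin 49.7° = 0.2303.
θ₂ = arcsin 0.2303 = 13.32° from the normal.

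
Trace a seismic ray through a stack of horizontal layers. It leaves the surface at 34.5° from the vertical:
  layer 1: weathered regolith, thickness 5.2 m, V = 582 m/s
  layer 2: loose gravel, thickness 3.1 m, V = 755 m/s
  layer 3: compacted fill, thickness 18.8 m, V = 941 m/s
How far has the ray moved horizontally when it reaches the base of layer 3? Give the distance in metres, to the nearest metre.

50 m

p = sin θ₁/V₁ = sin 34.5°/582 = 9.7321e-04 s/m is conserved through the stack.
Layer 1: θ = 34.50°; offset = 5.2·tan 34.50° = 3.574 m.
Layer 2: sin θ = p·755 = 0.7348 → θ = 47.29°; offset = 3.1·tan 47.29° = 3.358 m.
Layer 3: sin θ = p·941 = 0.9158 → θ = 66.32°; offset = 18.8·tan 66.32° = 42.864 m.
Summing the layer offsets gives 49.796 m.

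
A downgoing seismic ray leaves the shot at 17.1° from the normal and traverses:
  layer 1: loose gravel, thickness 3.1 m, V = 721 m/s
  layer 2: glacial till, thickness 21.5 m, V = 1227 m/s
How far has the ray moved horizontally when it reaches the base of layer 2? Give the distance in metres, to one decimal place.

Apply Snell's law at each interface; in layer i the horizontal offset is hᵢ·tan θᵢ.
Layer 1: θ = 17.10°; offset = 3.1·tan 17.10° = 0.954 m.
Layer 2: sin θ = 1227·sin 17.1°/721 = 0.5004, θ = 30.03°; offset = 21.5·tan 30.03° = 12.426 m.
Summing the layer offsets gives 13.380 m.

13.4 m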